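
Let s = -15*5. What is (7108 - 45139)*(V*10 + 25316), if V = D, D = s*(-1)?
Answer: -991316046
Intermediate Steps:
s = -75
D = 75 (D = -75*(-1) = 75)
V = 75
(7108 - 45139)*(V*10 + 25316) = (7108 - 45139)*(75*10 + 25316) = -38031*(750 + 25316) = -38031*26066 = -991316046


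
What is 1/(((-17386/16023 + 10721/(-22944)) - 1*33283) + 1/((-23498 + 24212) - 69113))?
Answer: -2793960163232/92995713311238161 ≈ -3.0044e-5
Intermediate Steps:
1/(((-17386/16023 + 10721/(-22944)) - 1*33283) + 1/((-23498 + 24212) - 69113)) = 1/(((-17386*1/16023 + 10721*(-1/22944)) - 33283) + 1/(714 - 69113)) = 1/(((-17386/16023 - 10721/22944) - 33283) + 1/(-68399)) = 1/((-63409663/40847968 - 33283) - 1/68399) = 1/(-1359606328607/40847968 - 1/68399) = 1/(-92995713311238161/2793960163232) = -2793960163232/92995713311238161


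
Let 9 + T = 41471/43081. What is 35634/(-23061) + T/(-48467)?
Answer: -24798683405860/16050508479149 ≈ -1.5450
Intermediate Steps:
T = -346258/43081 (T = -9 + 41471/43081 = -346258/43081 ≈ -8.0374)
35634/(-23061) + T/(-48467) = 35634/(-23061) - 346258/43081/(-48467) = 35634*(-1/23061) - 346258/43081*(-1/48467) = -11878/7687 + 346258/2088006827 = -24798683405860/16050508479149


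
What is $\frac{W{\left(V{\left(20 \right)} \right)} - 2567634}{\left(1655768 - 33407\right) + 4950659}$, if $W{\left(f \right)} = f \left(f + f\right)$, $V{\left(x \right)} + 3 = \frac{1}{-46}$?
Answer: $- \frac{2716537451}{6954255160} \approx -0.39063$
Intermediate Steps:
$V{\left(x \right)} = - \frac{139}{46}$ ($V{\left(x \right)} = -3 + \frac{1}{-46} = -3 - \frac{1}{46} = - \frac{139}{46}$)
$W{\left(f \right)} = 2 f^{2}$ ($W{\left(f \right)} = f 2 f = 2 f^{2}$)
$\frac{W{\left(V{\left(20 \right)} \right)} - 2567634}{\left(1655768 - 33407\right) + 4950659} = \frac{2 \left(- \frac{139}{46}\right)^{2} - 2567634}{\left(1655768 - 33407\right) + 4950659} = \frac{2 \cdot \frac{19321}{2116} - 2567634}{1622361 + 4950659} = \frac{\frac{19321}{1058} - 2567634}{6573020} = \left(- \frac{2716537451}{1058}\right) \frac{1}{6573020} = - \frac{2716537451}{6954255160}$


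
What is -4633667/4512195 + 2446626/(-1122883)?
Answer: -16242719506031/5066667058185 ≈ -3.2058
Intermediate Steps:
-4633667/4512195 + 2446626/(-1122883) = -4633667*1/4512195 + 2446626*(-1/1122883) = -4633667/4512195 - 2446626/1122883 = -16242719506031/5066667058185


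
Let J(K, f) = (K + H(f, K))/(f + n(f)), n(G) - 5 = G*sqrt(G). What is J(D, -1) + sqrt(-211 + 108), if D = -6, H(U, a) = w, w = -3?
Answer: -36/17 - 9*I/17 + I*sqrt(103) ≈ -2.1176 + 9.6195*I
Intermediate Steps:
n(G) = 5 + G**(3/2) (n(G) = 5 + G*sqrt(G) = 5 + G**(3/2))
H(U, a) = -3
J(K, f) = (-3 + K)/(5 + f + f**(3/2)) (J(K, f) = (K - 3)/(f + (5 + f**(3/2))) = (-3 + K)/(5 + f + f**(3/2)))
J(D, -1) + sqrt(-211 + 108) = (-3 - 6)/(5 - 1 + (-1)**(3/2)) + sqrt(-211 + 108) = -9/(5 - 1 - I) + sqrt(-103) = -9/(4 - I) + I*sqrt(103) = ((4 + I)/17)*(-9) + I*sqrt(103) = -9*(4 + I)/17 + I*sqrt(103)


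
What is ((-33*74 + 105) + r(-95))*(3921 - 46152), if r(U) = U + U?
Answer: 106717737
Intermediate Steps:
r(U) = 2*U
((-33*74 + 105) + r(-95))*(3921 - 46152) = ((-33*74 + 105) + 2*(-95))*(3921 - 46152) = ((-2442 + 105) - 190)*(-42231) = (-2337 - 190)*(-42231) = -2527*(-42231) = 106717737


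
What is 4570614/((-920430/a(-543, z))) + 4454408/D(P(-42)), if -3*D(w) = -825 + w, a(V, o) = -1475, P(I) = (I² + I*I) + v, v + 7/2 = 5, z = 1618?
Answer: 14649124541/6146427 ≈ 2383.4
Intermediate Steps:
v = 3/2 (v = -7/2 + 5 = 3/2 ≈ 1.5000)
P(I) = 3/2 + 2*I² (P(I) = (I² + I*I) + 3/2 = (I² + I²) + 3/2 = 2*I² + 3/2 = 3/2 + 2*I²)
D(w) = 275 - w/3 (D(w) = -(-825 + w)/3 = 275 - w/3)
4570614/((-920430/a(-543, z))) + 4454408/D(P(-42)) = 4570614/((-920430/(-1475))) + 4454408/(275 - (3/2 + 2*(-42)²)/3) = 4570614/((-920430*(-1/1475))) + 4454408/(275 - (3/2 + 2*1764)/3) = 4570614/(184086/295) + 4454408/(275 - (3/2 + 3528)/3) = 4570614*(295/184086) + 4454408/(275 - ⅓*7059/2) = 24969095/3409 + 4454408/(275 - 2353/2) = 24969095/3409 + 4454408/(-1803/2) = 24969095/3409 + 4454408*(-2/1803) = 24969095/3409 - 8908816/1803 = 14649124541/6146427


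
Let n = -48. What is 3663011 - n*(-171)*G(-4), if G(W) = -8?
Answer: 3728675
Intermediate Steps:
3663011 - n*(-171)*G(-4) = 3663011 - (-48*(-171))*(-8) = 3663011 - 8208*(-8) = 3663011 - 1*(-65664) = 3663011 + 65664 = 3728675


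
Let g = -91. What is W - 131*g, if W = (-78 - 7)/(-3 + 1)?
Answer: 23927/2 ≈ 11964.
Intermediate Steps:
W = 85/2 (W = -85/(-2) = -85*(-½) = 85/2 ≈ 42.500)
W - 131*g = 85/2 - 131*(-91) = 85/2 + 11921 = 23927/2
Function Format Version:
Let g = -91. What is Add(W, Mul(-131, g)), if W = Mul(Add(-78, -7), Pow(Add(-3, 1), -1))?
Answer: Rational(23927, 2) ≈ 11964.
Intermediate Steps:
W = Rational(85, 2) (W = Mul(-85, Pow(-2, -1)) = Mul(-85, Rational(-1, 2)) = Rational(85, 2) ≈ 42.500)
Add(W, Mul(-131, g)) = Add(Rational(85, 2), Mul(-131, -91)) = Add(Rational(85, 2), 11921) = Rational(23927, 2)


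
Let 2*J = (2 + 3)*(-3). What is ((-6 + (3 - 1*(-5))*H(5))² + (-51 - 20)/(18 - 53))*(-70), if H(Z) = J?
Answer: -305062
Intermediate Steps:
J = -15/2 (J = ((2 + 3)*(-3))/2 = (5*(-3))/2 = (½)*(-15) = -15/2 ≈ -7.5000)
H(Z) = -15/2
((-6 + (3 - 1*(-5))*H(5))² + (-51 - 20)/(18 - 53))*(-70) = ((-6 + (3 - 1*(-5))*(-15/2))² + (-51 - 20)/(18 - 53))*(-70) = ((-6 + (3 + 5)*(-15/2))² - 71/(-35))*(-70) = ((-6 + 8*(-15/2))² - 71*(-1/35))*(-70) = ((-6 - 60)² + 71/35)*(-70) = ((-66)² + 71/35)*(-70) = (4356 + 71/35)*(-70) = (152531/35)*(-70) = -305062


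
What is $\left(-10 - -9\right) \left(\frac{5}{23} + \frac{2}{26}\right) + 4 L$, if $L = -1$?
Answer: $- \frac{1284}{299} \approx -4.2943$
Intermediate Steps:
$\left(-10 - -9\right) \left(\frac{5}{23} + \frac{2}{26}\right) + 4 L = \left(-10 - -9\right) \left(\frac{5}{23} + \frac{2}{26}\right) + 4 \left(-1\right) = \left(-10 + 9\right) \left(5 \cdot \frac{1}{23} + 2 \cdot \frac{1}{26}\right) - 4 = - (\frac{5}{23} + \frac{1}{13}) - 4 = \left(-1\right) \frac{88}{299} - 4 = - \frac{88}{299} - 4 = - \frac{1284}{299}$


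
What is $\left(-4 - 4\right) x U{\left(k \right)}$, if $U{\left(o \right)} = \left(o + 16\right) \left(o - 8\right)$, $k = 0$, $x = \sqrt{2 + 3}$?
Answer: $1024 \sqrt{5} \approx 2289.7$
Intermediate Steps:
$x = \sqrt{5} \approx 2.2361$
$U{\left(o \right)} = \left(-8 + o\right) \left(16 + o\right)$ ($U{\left(o \right)} = \left(16 + o\right) \left(-8 + o\right) = \left(-8 + o\right) \left(16 + o\right)$)
$\left(-4 - 4\right) x U{\left(k \right)} = \left(-4 - 4\right) \sqrt{5} \left(-128 + 0^{2} + 8 \cdot 0\right) = - 8 \sqrt{5} \left(-128 + 0 + 0\right) = - 8 \sqrt{5} \left(-128\right) = 1024 \sqrt{5}$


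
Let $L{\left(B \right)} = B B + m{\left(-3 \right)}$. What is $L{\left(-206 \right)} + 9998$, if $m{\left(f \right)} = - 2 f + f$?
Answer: $52437$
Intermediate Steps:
$m{\left(f \right)} = - f$
$L{\left(B \right)} = 3 + B^{2}$ ($L{\left(B \right)} = B B - -3 = B^{2} + 3 = 3 + B^{2}$)
$L{\left(-206 \right)} + 9998 = \left(3 + \left(-206\right)^{2}\right) + 9998 = \left(3 + 42436\right) + 9998 = 42439 + 9998 = 52437$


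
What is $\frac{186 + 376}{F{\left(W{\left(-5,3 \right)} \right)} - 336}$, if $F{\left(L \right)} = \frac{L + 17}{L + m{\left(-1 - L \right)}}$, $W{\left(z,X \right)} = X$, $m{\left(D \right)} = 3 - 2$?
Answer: $- \frac{562}{331} \approx -1.6979$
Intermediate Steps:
$m{\left(D \right)} = 1$ ($m{\left(D \right)} = 3 - 2 = 1$)
$F{\left(L \right)} = \frac{17 + L}{1 + L}$ ($F{\left(L \right)} = \frac{L + 17}{L + 1} = \frac{17 + L}{1 + L}$)
$\frac{186 + 376}{F{\left(W{\left(-5,3 \right)} \right)} - 336} = \frac{186 + 376}{\frac{17 + 3}{1 + 3} - 336} = \frac{562}{\frac{1}{4} \cdot 20 - 336} = \frac{562}{5 - 336} = \frac{562}{-331} = 562 \left(- \frac{1}{331}\right) = - \frac{562}{331}$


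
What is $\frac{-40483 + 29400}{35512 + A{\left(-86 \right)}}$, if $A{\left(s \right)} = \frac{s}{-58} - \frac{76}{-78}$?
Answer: $- \frac{12534873}{40166851} \approx -0.31207$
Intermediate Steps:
$A{\left(s \right)} = \frac{38}{39} - \frac{s}{58}$ ($A{\left(s \right)} = s \left(- \frac{1}{58}\right) - - \frac{38}{39} = - \frac{s}{58} + \frac{38}{39} = \frac{38}{39} - \frac{s}{58}$)
$\frac{-40483 + 29400}{35512 + A{\left(-86 \right)}} = \frac{-40483 + 29400}{35512 + \left(\frac{38}{39} - - \frac{43}{29}\right)} = - \frac{11083}{35512 + \left(\frac{38}{39} + \frac{43}{29}\right)} = - \frac{11083}{35512 + \frac{2779}{1131}} = - \frac{11083}{\frac{40166851}{1131}} = \left(-11083\right) \frac{1131}{40166851} = - \frac{12534873}{40166851}$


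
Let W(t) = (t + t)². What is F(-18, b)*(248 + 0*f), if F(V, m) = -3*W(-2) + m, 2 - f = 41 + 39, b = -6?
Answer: -13392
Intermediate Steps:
f = -78 (f = 2 - (41 + 39) = 2 - 1*80 = 2 - 80 = -78)
W(t) = 4*t² (W(t) = (2*t)² = 4*t²)
F(V, m) = -48 + m (F(V, m) = -12*(-2)² + m = -12*4 + m = -3*16 + m = -48 + m)
F(-18, b)*(248 + 0*f) = (-48 - 6)*(248 + 0*(-78)) = -54*(248 + 0) = -54*248 = -13392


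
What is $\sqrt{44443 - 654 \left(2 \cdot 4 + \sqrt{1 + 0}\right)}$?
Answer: $\sqrt{38557} \approx 196.36$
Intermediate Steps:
$\sqrt{44443 - 654 \left(2 \cdot 4 + \sqrt{1 + 0}\right)} = \sqrt{44443 - 654 \left(8 + \sqrt{1}\right)} = \sqrt{44443 - 654 \left(8 + 1\right)} = \sqrt{44443 - 5886} = \sqrt{38557}$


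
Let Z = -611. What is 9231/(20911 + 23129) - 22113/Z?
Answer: 25115299/689960 ≈ 36.401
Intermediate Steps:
9231/(20911 + 23129) - 22113/Z = 9231/(20911 + 23129) - 22113/(-611) = 9231/44040 - 22113*(-1/611) = 9231*(1/44040) + 1701/47 = 3077/14680 + 1701/47 = 25115299/689960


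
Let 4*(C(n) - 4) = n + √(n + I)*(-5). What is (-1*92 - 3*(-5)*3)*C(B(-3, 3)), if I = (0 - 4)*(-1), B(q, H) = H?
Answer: -893/4 + 235*√7/4 ≈ -67.812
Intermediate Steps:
I = 4 (I = -4*(-1) = 4)
C(n) = 4 - 5*√(4 + n)/4 + n/4 (C(n) = 4 + (n + √(n + 4)*(-5))/4 = 4 + (n + √(4 + n)*(-5))/4 = 4 + (n - 5*√(4 + n))/4 = 4 + (-5*√(4 + n)/4 + n/4) = 4 - 5*√(4 + n)/4 + n/4)
(-1*92 - 3*(-5)*3)*C(B(-3, 3)) = (-1*92 - 3*(-5)*3)*(4 - 5*√(4 + 3)/4 + (¼)*3) = (-92 + 15*3)*(4 - 5*√7/4 + ¾) = (-92 + 45)*(19/4 - 5*√7/4) = -47*(19/4 - 5*√7/4) = -893/4 + 235*√7/4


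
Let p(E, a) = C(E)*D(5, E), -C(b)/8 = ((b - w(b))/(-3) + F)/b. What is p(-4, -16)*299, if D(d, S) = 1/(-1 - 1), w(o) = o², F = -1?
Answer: -5083/3 ≈ -1694.3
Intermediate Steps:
C(b) = -8*(-1 - b/3 + b²/3)/b (C(b) = -8*((b - b²)/(-3) - 1)/b = -8*((b - b²)*(-⅓) - 1)/b = -8*((-b/3 + b²/3) - 1)/b = -8*(-1 - b/3 + b²/3)/b)
D(d, S) = -½ (D(d, S) = 1/(-2) = -½)
p(E, a) = -4/3 - 4/E + 4*E/3 (p(E, a) = (8/3 + 8/E - 8*E/3)*(-½) = -4/3 - 4/E + 4*E/3)
p(-4, -16)*299 = (-4/3 - 4/(-4) + (4/3)*(-4))*299 = (-4/3 - 4*(-¼) - 16/3)*299 = (-4/3 + 1 - 16/3)*299 = -17/3*299 = -5083/3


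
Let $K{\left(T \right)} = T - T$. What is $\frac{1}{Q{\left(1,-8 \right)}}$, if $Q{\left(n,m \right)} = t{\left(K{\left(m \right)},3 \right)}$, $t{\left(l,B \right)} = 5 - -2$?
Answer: $\frac{1}{7} \approx 0.14286$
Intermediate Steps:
$K{\left(T \right)} = 0$
$t{\left(l,B \right)} = 7$ ($t{\left(l,B \right)} = 5 + 2 = 7$)
$Q{\left(n,m \right)} = 7$
$\frac{1}{Q{\left(1,-8 \right)}} = \frac{1}{7}$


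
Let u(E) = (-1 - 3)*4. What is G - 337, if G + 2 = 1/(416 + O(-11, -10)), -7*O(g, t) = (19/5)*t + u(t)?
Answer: -1005467/2966 ≈ -339.00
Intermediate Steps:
u(E) = -16 (u(E) = -4*4 = -16)
O(g, t) = 16/7 - 19*t/35 (O(g, t) = -((19/5)*t - 16)/7 = -((19*(1/5))*t - 16)/7 = -(19*t/5 - 16)/7 = -(-16 + 19*t/5)/7 = 16/7 - 19*t/35)
G = -5925/2966 (G = -2 + 1/(416 + (16/7 - 19/35*(-10))) = -2 + 1/(416 + (16/7 + 38/7)) = -2 + 1/(416 + 54/7) = -2 + 1/(2966/7) = -2 + 7/2966 = -5925/2966 ≈ -1.9976)
G - 337 = -5925/2966 - 337 = -1005467/2966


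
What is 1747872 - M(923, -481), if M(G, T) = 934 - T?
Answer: 1746457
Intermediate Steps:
1747872 - M(923, -481) = 1747872 - (934 - 1*(-481)) = 1747872 - (934 + 481) = 1747872 - 1*1415 = 1747872 - 1415 = 1746457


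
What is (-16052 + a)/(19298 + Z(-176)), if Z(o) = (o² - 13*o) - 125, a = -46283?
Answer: -8905/7491 ≈ -1.1888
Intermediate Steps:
Z(o) = -125 + o² - 13*o
(-16052 + a)/(19298 + Z(-176)) = (-16052 - 46283)/(19298 + (-125 + (-176)² - 13*(-176))) = -62335/(19298 + (-125 + 30976 + 2288)) = -62335/(19298 + 33139) = -62335/52437 = -62335*1/52437 = -8905/7491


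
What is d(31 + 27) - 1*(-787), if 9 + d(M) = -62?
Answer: 716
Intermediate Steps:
d(M) = -71 (d(M) = -9 - 62 = -71)
d(31 + 27) - 1*(-787) = -71 - 1*(-787) = -71 + 787 = 716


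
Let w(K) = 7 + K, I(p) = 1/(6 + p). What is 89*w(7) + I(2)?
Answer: 9969/8 ≈ 1246.1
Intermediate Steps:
89*w(7) + I(2) = 89*(7 + 7) + 1/(6 + 2) = 89*14 + 1/8 = 1246 + 1/8 = 9969/8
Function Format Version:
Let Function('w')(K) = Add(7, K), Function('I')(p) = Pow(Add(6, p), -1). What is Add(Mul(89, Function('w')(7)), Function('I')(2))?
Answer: Rational(9969, 8) ≈ 1246.1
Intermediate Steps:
Add(Mul(89, Function('w')(7)), Function('I')(2)) = Add(Mul(89, Add(7, 7)), Pow(Add(6, 2), -1)) = Add(Mul(89, 14), Pow(8, -1)) = Add(1246, Rational(1, 8)) = Rational(9969, 8)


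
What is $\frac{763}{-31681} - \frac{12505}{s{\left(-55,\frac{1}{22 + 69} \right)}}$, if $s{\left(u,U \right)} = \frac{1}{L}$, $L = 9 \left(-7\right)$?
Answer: $\frac{24958766252}{31681} \approx 7.8782 \cdot 10^{5}$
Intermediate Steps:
$L = -63$
$s{\left(u,U \right)} = - \frac{1}{63}$ ($s{\left(u,U \right)} = \frac{1}{-63} = - \frac{1}{63}$)
$\frac{763}{-31681} - \frac{12505}{s{\left(-55,\frac{1}{22 + 69} \right)}} = \frac{763}{-31681} - \frac{12505}{- \frac{1}{63}} = 763 \left(- \frac{1}{31681}\right) - -787815 = - \frac{763}{31681} + 787815 = \frac{24958766252}{31681}$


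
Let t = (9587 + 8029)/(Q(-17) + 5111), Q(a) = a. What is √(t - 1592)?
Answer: 8*I*√17890977/849 ≈ 39.857*I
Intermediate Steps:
t = 2936/849 (t = (9587 + 8029)/(-17 + 5111) = 17616/5094 = 17616*(1/5094) = 2936/849 ≈ 3.4582)
√(t - 1592) = √(2936/849 - 1592) = √(-1348672/849) = 8*I*√17890977/849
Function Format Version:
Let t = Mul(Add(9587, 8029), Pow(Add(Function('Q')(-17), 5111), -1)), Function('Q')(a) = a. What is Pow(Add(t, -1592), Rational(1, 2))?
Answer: Mul(Rational(8, 849), I, Pow(17890977, Rational(1, 2))) ≈ Mul(39.857, I)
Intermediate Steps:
t = Rational(2936, 849) (t = Mul(Add(9587, 8029), Pow(Add(-17, 5111), -1)) = Mul(17616, Pow(5094, -1)) = Mul(17616, Rational(1, 5094)) = Rational(2936, 849) ≈ 3.4582)
Pow(Add(t, -1592), Rational(1, 2)) = Pow(Add(Rational(2936, 849), -1592), Rational(1, 2)) = Pow(Rational(-1348672, 849), Rational(1, 2)) = Mul(Rational(8, 849), I, Pow(17890977, Rational(1, 2)))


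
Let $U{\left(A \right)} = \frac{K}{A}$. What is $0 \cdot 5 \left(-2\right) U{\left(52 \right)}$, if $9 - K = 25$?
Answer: $0$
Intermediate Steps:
$K = -16$ ($K = 9 - 25 = -16$)
$U{\left(A \right)} = - \frac{16}{A}$
$0 \cdot 5 \left(-2\right) U{\left(52 \right)} = 0 \cdot 5 \left(-2\right) \left(- \frac{16}{52}\right) = 0 \left(-2\right) \left(\left(-16\right) \frac{1}{52}\right) = 0 \left(- \frac{4}{13}\right) = 0$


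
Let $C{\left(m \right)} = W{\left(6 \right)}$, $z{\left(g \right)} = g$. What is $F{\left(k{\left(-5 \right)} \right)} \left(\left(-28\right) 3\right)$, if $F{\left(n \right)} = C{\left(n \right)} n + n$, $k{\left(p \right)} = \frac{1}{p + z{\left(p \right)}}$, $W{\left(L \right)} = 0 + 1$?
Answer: $\frac{84}{5} \approx 16.8$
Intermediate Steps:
$W{\left(L \right)} = 1$
$C{\left(m \right)} = 1$
$k{\left(p \right)} = \frac{1}{2 p}$ ($k{\left(p \right)} = \frac{1}{p + p} = \frac{1}{2 p}$)
$F{\left(n \right)} = 2 n$ ($F{\left(n \right)} = 1 n + n = n + n = 2 n$)
$F{\left(k{\left(-5 \right)} \right)} \left(\left(-28\right) 3\right) = 2 \frac{1}{2 \left(-5\right)} \left(\left(-28\right) 3\right) = 2 \cdot \frac{1}{2} \left(- \frac{1}{5}\right) \left(-84\right) = 2 \left(- \frac{1}{10}\right) \left(-84\right) = \left(- \frac{1}{5}\right) \left(-84\right) = \frac{84}{5}$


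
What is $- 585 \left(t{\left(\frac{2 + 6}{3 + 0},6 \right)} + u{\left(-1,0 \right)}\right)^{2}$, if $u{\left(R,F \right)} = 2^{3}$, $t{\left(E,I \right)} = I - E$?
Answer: $-75140$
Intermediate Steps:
$u{\left(R,F \right)} = 8$
$- 585 \left(t{\left(\frac{2 + 6}{3 + 0},6 \right)} + u{\left(-1,0 \right)}\right)^{2} = - 585 \left(\left(6 - \frac{2 + 6}{3 + 0}\right) + 8\right)^{2} = - 585 \left(\left(6 - \frac{8}{3}\right) + 8\right)^{2} = - 585 \left(\frac{10}{3} + 8\right)^{2} = - 585 \left(\frac{34}{3}\right)^{2} = \left(-585\right) \frac{1156}{9} = -75140$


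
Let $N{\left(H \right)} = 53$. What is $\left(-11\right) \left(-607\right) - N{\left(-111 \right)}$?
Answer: $6624$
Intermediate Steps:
$\left(-11\right) \left(-607\right) - N{\left(-111 \right)} = \left(-11\right) \left(-607\right) - 53 = 6677 - 53 = 6624$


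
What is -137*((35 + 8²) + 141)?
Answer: -32880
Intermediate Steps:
-137*((35 + 8²) + 141) = -137*((35 + 64) + 141) = -137*(99 + 141) = -137*240 = -32880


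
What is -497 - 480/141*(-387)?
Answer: 38561/47 ≈ 820.45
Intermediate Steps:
-497 - 480/141*(-387) = -497 - 480*1/141*(-387) = -497 - 160/47*(-387) = -497 + 61920/47 = 38561/47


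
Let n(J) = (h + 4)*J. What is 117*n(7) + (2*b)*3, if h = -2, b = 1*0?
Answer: 1638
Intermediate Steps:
b = 0
n(J) = 2*J (n(J) = (-2 + 4)*J = 2*J)
117*n(7) + (2*b)*3 = 117*(2*7) + (2*0)*3 = 117*14 + 0*3 = 1638 + 0 = 1638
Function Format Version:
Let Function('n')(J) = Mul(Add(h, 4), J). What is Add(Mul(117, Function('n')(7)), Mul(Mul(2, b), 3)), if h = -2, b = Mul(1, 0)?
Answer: 1638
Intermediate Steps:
b = 0
Function('n')(J) = Mul(2, J) (Function('n')(J) = Mul(Add(-2, 4), J) = Mul(2, J))
Add(Mul(117, Function('n')(7)), Mul(Mul(2, b), 3)) = Add(Mul(117, Mul(2, 7)), Mul(Mul(2, 0), 3)) = Add(Mul(117, 14), Mul(0, 3)) = Add(1638, 0) = 1638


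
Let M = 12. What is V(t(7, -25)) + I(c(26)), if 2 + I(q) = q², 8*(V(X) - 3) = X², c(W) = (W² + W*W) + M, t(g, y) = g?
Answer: 14884025/8 ≈ 1.8605e+6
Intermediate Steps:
c(W) = 12 + 2*W² (c(W) = (W² + W*W) + 12 = (W² + W²) + 12 = 2*W² + 12 = 12 + 2*W²)
V(X) = 3 + X²/8
I(q) = -2 + q²
V(t(7, -25)) + I(c(26)) = (3 + (⅛)*7²) + (-2 + (12 + 2*26²)²) = (3 + (⅛)*49) + (-2 + (12 + 2*676)²) = (3 + 49/8) + (-2 + (12 + 1352)²) = 73/8 + (-2 + 1364²) = 73/8 + (-2 + 1860496) = 73/8 + 1860494 = 14884025/8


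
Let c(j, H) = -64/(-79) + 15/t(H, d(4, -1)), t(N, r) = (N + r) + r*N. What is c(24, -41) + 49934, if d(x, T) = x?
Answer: 264304555/5293 ≈ 49935.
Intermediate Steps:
t(N, r) = N + r + N*r (t(N, r) = (N + r) + N*r = N + r + N*r)
c(j, H) = 64/79 + 15/(4 + 5*H) (c(j, H) = -64/(-79) + 15/(H + 4 + H*4) = -64*(-1/79) + 15/(H + 4 + 4*H) = 64/79 + 15/(4 + 5*H))
c(24, -41) + 49934 = (1441 + 320*(-41))/(79*(4 + 5*(-41))) + 49934 = (1441 - 13120)/(79*(4 - 205)) + 49934 = (1/79)*(-11679)/(-201) + 49934 = (1/79)*(-1/201)*(-11679) + 49934 = 3893/5293 + 49934 = 264304555/5293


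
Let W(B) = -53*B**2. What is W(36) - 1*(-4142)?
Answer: -64546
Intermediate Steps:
W(36) - 1*(-4142) = -53*36**2 - 1*(-4142) = -53*1296 + 4142 = -68688 + 4142 = -64546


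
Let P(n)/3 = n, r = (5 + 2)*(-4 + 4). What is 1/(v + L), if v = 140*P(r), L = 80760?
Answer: 1/80760 ≈ 1.2382e-5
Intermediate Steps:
r = 0 (r = 7*0 = 0)
P(n) = 3*n
v = 0 (v = 140*(3*0) = 140*0 = 0)
1/(v + L) = 1/(0 + 80760) = 1/80760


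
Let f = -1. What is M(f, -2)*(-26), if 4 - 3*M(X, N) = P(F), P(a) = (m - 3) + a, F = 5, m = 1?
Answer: -26/3 ≈ -8.6667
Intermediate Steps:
P(a) = -2 + a (P(a) = (1 - 3) + a = -2 + a)
M(X, N) = ⅓ (M(X, N) = 4/3 - (-2 + 5)/3 = 4/3 - ⅓*3 = 4/3 - 1 = ⅓)
M(f, -2)*(-26) = (⅓)*(-26) = -26/3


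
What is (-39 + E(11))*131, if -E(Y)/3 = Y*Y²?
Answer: -528192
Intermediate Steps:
E(Y) = -3*Y³ (E(Y) = -3*Y*Y² = -3*Y³)
(-39 + E(11))*131 = (-39 - 3*11³)*131 = (-39 - 3*1331)*131 = (-39 - 3993)*131 = -4032*131 = -528192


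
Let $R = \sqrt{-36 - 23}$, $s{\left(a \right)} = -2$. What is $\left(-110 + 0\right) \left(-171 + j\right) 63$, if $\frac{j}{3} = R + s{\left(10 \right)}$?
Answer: $1226610 - 20790 i \sqrt{59} \approx 1.2266 \cdot 10^{6} - 1.5969 \cdot 10^{5} i$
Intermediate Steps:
$R = i \sqrt{59}$ ($R = \sqrt{-59} = i \sqrt{59} \approx 7.6811 i$)
$j = -6 + 3 i \sqrt{59}$ ($j = 3 \left(i \sqrt{59} - 2\right) = 3 \left(-2 + i \sqrt{59}\right) = -6 + 3 i \sqrt{59} \approx -6.0 + 23.043 i$)
$\left(-110 + 0\right) \left(-171 + j\right) 63 = \left(-110 + 0\right) \left(-171 - \left(6 - 3 i \sqrt{59}\right)\right) 63 = - 110 \left(-177 + 3 i \sqrt{59}\right) 63 = \left(19470 - 330 i \sqrt{59}\right) 63 = 1226610 - 20790 i \sqrt{59}$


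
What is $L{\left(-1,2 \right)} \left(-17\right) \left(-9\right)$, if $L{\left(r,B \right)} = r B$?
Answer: $-306$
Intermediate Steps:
$L{\left(r,B \right)} = B r$
$L{\left(-1,2 \right)} \left(-17\right) \left(-9\right) = 2 \left(-1\right) \left(-17\right) \left(-9\right) = \left(-2\right) \left(-17\right) \left(-9\right) = 34 \left(-9\right) = -306$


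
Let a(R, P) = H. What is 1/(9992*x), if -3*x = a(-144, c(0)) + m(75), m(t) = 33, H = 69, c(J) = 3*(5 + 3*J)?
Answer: -1/339728 ≈ -2.9435e-6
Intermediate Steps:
c(J) = 15 + 9*J
a(R, P) = 69
x = -34 (x = -(69 + 33)/3 = -⅓*102 = -34)
1/(9992*x) = 1/(9992*(-34)) = (1/9992)*(-1/34) = -1/339728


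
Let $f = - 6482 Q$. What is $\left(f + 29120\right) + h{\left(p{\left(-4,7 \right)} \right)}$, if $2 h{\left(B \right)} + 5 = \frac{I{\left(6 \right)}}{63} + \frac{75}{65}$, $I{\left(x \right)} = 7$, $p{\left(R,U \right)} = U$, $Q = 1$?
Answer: $\frac{5296855}{234} \approx 22636.0$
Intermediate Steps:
$f = -6482$ ($f = \left(-6482\right) 1 = -6482$)
$h{\left(B \right)} = - \frac{437}{234}$ ($h{\left(B \right)} = - \frac{5}{2} + \frac{\frac{7}{63} + \frac{75}{65}}{2} = - \frac{5}{2} + \frac{7 \cdot \frac{1}{63} + 75 \cdot \frac{1}{65}}{2} = - \frac{5}{2} + \frac{\frac{1}{9} + \frac{15}{13}}{2} = - \frac{5}{2} + \frac{1}{2} \cdot \frac{148}{117} = - \frac{5}{2} + \frac{74}{117} = - \frac{437}{234}$)
$\left(f + 29120\right) + h{\left(p{\left(-4,7 \right)} \right)} = \left(-6482 + 29120\right) - \frac{437}{234} = 22638 - \frac{437}{234} = \frac{5296855}{234}$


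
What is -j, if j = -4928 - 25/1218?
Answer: 6002329/1218 ≈ 4928.0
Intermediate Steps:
j = -6002329/1218 (j = -4928 - 25*1/1218 = -4928 - 25/1218 = -6002329/1218 ≈ -4928.0)
-j = -1*(-6002329/1218) = 6002329/1218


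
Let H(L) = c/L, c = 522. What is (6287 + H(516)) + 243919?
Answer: 21517803/86 ≈ 2.5021e+5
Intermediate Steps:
H(L) = 522/L
(6287 + H(516)) + 243919 = (6287 + 522/516) + 243919 = (6287 + 522*(1/516)) + 243919 = (6287 + 87/86) + 243919 = 540769/86 + 243919 = 21517803/86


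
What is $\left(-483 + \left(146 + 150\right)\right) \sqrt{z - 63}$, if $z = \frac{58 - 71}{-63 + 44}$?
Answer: $- \frac{748 i \sqrt{1406}}{19} \approx - 1476.2 i$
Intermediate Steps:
$z = \frac{13}{19}$ ($z = - \frac{13}{-19} = \left(-13\right) \left(- \frac{1}{19}\right) = \frac{13}{19} \approx 0.68421$)
$\left(-483 + \left(146 + 150\right)\right) \sqrt{z - 63} = \left(-483 + \left(146 + 150\right)\right) \sqrt{\frac{13}{19} - 63} = \left(-483 + 296\right) \sqrt{- \frac{1184}{19}} = - 187 \frac{4 i \sqrt{1406}}{19} = - \frac{748 i \sqrt{1406}}{19}$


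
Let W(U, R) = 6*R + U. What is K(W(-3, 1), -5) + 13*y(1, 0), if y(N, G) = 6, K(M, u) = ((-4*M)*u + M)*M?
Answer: 267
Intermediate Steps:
W(U, R) = U + 6*R
K(M, u) = M*(M - 4*M*u) (K(M, u) = (-4*M*u + M)*M = (M - 4*M*u)*M = M*(M - 4*M*u))
K(W(-3, 1), -5) + 13*y(1, 0) = (-3 + 6*1)²*(1 - 4*(-5)) + 13*6 = (-3 + 6)²*(1 + 20) + 78 = 3²*21 + 78 = 9*21 + 78 = 189 + 78 = 267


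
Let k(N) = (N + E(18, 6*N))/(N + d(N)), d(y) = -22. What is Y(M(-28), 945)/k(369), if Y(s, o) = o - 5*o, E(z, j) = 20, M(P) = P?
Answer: -1311660/389 ≈ -3371.9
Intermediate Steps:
Y(s, o) = -4*o
k(N) = (20 + N)/(-22 + N) (k(N) = (N + 20)/(N - 22) = (20 + N)/(-22 + N))
Y(M(-28), 945)/k(369) = (-4*945)/(((20 + 369)/(-22 + 369))) = -3780/(389/347) = -3780/((1/347)*389) = -3780/389/347 = -3780*347/389 = -1311660/389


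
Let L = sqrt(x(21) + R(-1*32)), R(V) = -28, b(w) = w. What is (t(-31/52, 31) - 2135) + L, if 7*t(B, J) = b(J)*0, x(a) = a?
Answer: -2135 + I*sqrt(7) ≈ -2135.0 + 2.6458*I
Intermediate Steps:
t(B, J) = 0 (t(B, J) = (J*0)/7 = (1/7)*0 = 0)
L = I*sqrt(7) (L = sqrt(21 - 28) = sqrt(-7) = I*sqrt(7) ≈ 2.6458*I)
(t(-31/52, 31) - 2135) + L = (0 - 2135) + I*sqrt(7) = -2135 + I*sqrt(7)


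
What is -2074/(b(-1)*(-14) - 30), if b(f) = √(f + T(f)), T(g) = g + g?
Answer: 5185/124 - 7259*I*√3/372 ≈ 41.815 - 33.798*I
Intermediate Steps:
T(g) = 2*g
b(f) = √3*√f (b(f) = √(f + 2*f) = √(3*f) = √3*√f)
-2074/(b(-1)*(-14) - 30) = -2074/((√3*√(-1))*(-14) - 30) = -2074/((√3*I)*(-14) - 30) = -2074/((I*√3)*(-14) - 30) = -2074/(-14*I*√3 - 30) = -2074/(-30 - 14*I*√3)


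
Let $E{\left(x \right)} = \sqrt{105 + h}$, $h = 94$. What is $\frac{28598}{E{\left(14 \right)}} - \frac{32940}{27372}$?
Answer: $- \frac{2745}{2281} + \frac{28598 \sqrt{199}}{199} \approx 2026.1$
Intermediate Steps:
$E{\left(x \right)} = \sqrt{199}$ ($E{\left(x \right)} = \sqrt{105 + 94} = \sqrt{199}$)
$\frac{28598}{E{\left(14 \right)}} - \frac{32940}{27372} = \frac{28598}{\sqrt{199}} - \frac{32940}{27372} = 28598 \frac{\sqrt{199}}{199} - \frac{2745}{2281} = \frac{28598 \sqrt{199}}{199} - \frac{2745}{2281} = - \frac{2745}{2281} + \frac{28598 \sqrt{199}}{199}$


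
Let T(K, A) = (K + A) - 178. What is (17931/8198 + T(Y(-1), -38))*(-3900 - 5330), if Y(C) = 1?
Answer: 8051508985/4099 ≈ 1.9643e+6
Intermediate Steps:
T(K, A) = -178 + A + K (T(K, A) = (A + K) - 178 = -178 + A + K)
(17931/8198 + T(Y(-1), -38))*(-3900 - 5330) = (17931/8198 + (-178 - 38 + 1))*(-3900 - 5330) = (17931*(1/8198) - 215)*(-9230) = (17931/8198 - 215)*(-9230) = -1744639/8198*(-9230) = 8051508985/4099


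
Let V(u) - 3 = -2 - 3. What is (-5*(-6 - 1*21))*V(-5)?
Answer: -270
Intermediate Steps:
V(u) = -2 (V(u) = 3 + (-2 - 3) = 3 - 5 = -2)
(-5*(-6 - 1*21))*V(-5) = -5*(-6 - 1*21)*(-2) = -5*(-6 - 21)*(-2) = -5*(-27)*(-2) = 135*(-2) = -270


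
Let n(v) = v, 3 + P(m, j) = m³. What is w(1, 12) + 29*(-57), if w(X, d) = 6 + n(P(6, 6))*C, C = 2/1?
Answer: -1221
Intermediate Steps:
P(m, j) = -3 + m³
C = 2 (C = 2*1 = 2)
w(X, d) = 432 (w(X, d) = 6 + (-3 + 6³)*2 = 6 + (-3 + 216)*2 = 6 + 213*2 = 6 + 426 = 432)
w(1, 12) + 29*(-57) = 432 + 29*(-57) = 432 - 1653 = -1221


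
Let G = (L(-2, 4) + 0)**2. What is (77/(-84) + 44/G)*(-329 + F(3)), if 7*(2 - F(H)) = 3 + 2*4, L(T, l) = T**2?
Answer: -12650/21 ≈ -602.38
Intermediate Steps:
G = 16 (G = ((-2)**2 + 0)**2 = (4 + 0)**2 = 4**2 = 16)
F(H) = 3/7 (F(H) = 2 - (3 + 2*4)/7 = 2 - (3 + 8)/7 = 2 - 1/7*11 = 2 - 11/7 = 3/7)
(77/(-84) + 44/G)*(-329 + F(3)) = (77/(-84) + 44/16)*(-329 + 3/7) = (77*(-1/84) + 44*(1/16))*(-2300/7) = (-11/12 + 11/4)*(-2300/7) = (11/6)*(-2300/7) = -12650/21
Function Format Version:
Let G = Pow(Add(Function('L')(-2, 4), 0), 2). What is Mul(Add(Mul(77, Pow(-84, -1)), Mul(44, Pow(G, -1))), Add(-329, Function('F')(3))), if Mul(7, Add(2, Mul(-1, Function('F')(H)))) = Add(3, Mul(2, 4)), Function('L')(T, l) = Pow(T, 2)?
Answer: Rational(-12650, 21) ≈ -602.38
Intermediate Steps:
G = 16 (G = Pow(Add(Pow(-2, 2), 0), 2) = Pow(Add(4, 0), 2) = Pow(4, 2) = 16)
Function('F')(H) = Rational(3, 7) (Function('F')(H) = Add(2, Mul(Rational(-1, 7), Add(3, Mul(2, 4)))) = Add(2, Mul(Rational(-1, 7), Add(3, 8))) = Add(2, Mul(Rational(-1, 7), 11)) = Add(2, Rational(-11, 7)) = Rational(3, 7))
Mul(Add(Mul(77, Pow(-84, -1)), Mul(44, Pow(G, -1))), Add(-329, Function('F')(3))) = Mul(Add(Mul(77, Pow(-84, -1)), Mul(44, Pow(16, -1))), Add(-329, Rational(3, 7))) = Mul(Add(Mul(77, Rational(-1, 84)), Mul(44, Rational(1, 16))), Rational(-2300, 7)) = Mul(Add(Rational(-11, 12), Rational(11, 4)), Rational(-2300, 7)) = Mul(Rational(11, 6), Rational(-2300, 7)) = Rational(-12650, 21)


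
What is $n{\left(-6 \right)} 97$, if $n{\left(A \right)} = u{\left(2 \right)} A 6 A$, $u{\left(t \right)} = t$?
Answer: $41904$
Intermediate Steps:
$n{\left(A \right)} = 12 A^{2}$ ($n{\left(A \right)} = 2 A 6 A = 12 A^{2}$)
$n{\left(-6 \right)} 97 = 12 \left(-6\right)^{2} \cdot 97 = 12 \cdot 36 \cdot 97 = 432 \cdot 97 = 41904$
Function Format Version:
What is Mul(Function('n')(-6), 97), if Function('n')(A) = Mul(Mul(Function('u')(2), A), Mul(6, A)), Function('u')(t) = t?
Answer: 41904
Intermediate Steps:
Function('n')(A) = Mul(12, Pow(A, 2)) (Function('n')(A) = Mul(Mul(2, A), Mul(6, A)) = Mul(12, Pow(A, 2)))
Mul(Function('n')(-6), 97) = Mul(Mul(12, Pow(-6, 2)), 97) = Mul(Mul(12, 36), 97) = Mul(432, 97) = 41904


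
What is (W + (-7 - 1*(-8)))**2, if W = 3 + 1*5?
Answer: 81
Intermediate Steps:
W = 8 (W = 3 + 5 = 8)
(W + (-7 - 1*(-8)))**2 = (8 + (-7 - 1*(-8)))**2 = (8 + (-7 + 8))**2 = (8 + 1)**2 = 9**2 = 81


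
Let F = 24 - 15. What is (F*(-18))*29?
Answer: -4698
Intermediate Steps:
F = 9
(F*(-18))*29 = (9*(-18))*29 = -162*29 = -4698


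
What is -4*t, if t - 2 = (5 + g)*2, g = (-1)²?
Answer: -56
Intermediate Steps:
g = 1
t = 14 (t = 2 + (5 + 1)*2 = 2 + 6*2 = 2 + 12 = 14)
-4*t = -4*14 = -56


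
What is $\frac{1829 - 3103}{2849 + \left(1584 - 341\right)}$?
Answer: $- \frac{637}{2046} \approx -0.31134$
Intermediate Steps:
$\frac{1829 - 3103}{2849 + \left(1584 - 341\right)} = - \frac{1274}{2849 + 1243} = - \frac{1274}{4092} = \left(-1274\right) \frac{1}{4092} = - \frac{637}{2046}$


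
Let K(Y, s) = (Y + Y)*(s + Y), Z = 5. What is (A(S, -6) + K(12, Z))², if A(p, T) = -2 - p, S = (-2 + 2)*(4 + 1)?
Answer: 164836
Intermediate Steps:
S = 0 (S = 0*5 = 0)
K(Y, s) = 2*Y*(Y + s) (K(Y, s) = (2*Y)*(Y + s) = 2*Y*(Y + s))
(A(S, -6) + K(12, Z))² = ((-2 - 1*0) + 2*12*(12 + 5))² = ((-2 + 0) + 2*12*17)² = (-2 + 408)² = 406² = 164836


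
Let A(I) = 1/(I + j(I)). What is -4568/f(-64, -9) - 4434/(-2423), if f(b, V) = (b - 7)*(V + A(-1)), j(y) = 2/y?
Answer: -6097500/1204231 ≈ -5.0634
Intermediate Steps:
A(I) = 1/(I + 2/I)
f(b, V) = (-7 + b)*(-⅓ + V) (f(b, V) = (b - 7)*(V - 1/(2 + (-1)²)) = (-7 + b)*(V - 1/(2 + 1)) = (-7 + b)*(V - 1/3) = (-7 + b)*(V - 1*⅓) = (-7 + b)*(V - ⅓) = (-7 + b)*(-⅓ + V))
-4568/f(-64, -9) - 4434/(-2423) = -4568/(7/3 - 7*(-9) - ⅓*(-64) - 9*(-64)) - 4434/(-2423) = -4568/(7/3 + 63 + 64/3 + 576) - 4434*(-1/2423) = -4568/1988/3 + 4434/2423 = -4568*3/1988 + 4434/2423 = -3426/497 + 4434/2423 = -6097500/1204231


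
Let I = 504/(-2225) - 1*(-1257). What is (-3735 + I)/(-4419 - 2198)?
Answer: 424158/1132525 ≈ 0.37452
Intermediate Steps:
I = 2796321/2225 (I = 504*(-1/2225) + 1257 = -504/2225 + 1257 = 2796321/2225 ≈ 1256.8)
(-3735 + I)/(-4419 - 2198) = (-3735 + 2796321/2225)/(-4419 - 2198) = -5514054/2225/(-6617) = -5514054/2225*(-1/6617) = 424158/1132525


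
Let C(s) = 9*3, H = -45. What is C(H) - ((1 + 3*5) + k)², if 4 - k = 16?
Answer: 11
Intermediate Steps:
C(s) = 27
k = -12 (k = 4 - 1*16 = 4 - 16 = -12)
C(H) - ((1 + 3*5) + k)² = 27 - ((1 + 3*5) - 12)² = 27 - ((1 + 15) - 12)² = 27 - (16 - 12)² = 27 - 1*4² = 27 - 1*16 = 27 - 16 = 11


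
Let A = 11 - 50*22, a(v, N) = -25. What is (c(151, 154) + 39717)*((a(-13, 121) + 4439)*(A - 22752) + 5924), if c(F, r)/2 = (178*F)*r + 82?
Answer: -875320678116250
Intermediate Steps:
c(F, r) = 164 + 356*F*r (c(F, r) = 2*((178*F)*r + 82) = 2*(178*F*r + 82) = 2*(82 + 178*F*r) = 164 + 356*F*r)
A = -1089 (A = 11 - 1100 = -1089)
(c(151, 154) + 39717)*((a(-13, 121) + 4439)*(A - 22752) + 5924) = ((164 + 356*151*154) + 39717)*((-25 + 4439)*(-1089 - 22752) + 5924) = ((164 + 8278424) + 39717)*(4414*(-23841) + 5924) = (8278588 + 39717)*(-105234174 + 5924) = 8318305*(-105228250) = -875320678116250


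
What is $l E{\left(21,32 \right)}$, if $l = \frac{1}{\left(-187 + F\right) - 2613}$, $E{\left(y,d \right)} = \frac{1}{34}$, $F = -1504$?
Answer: $- \frac{1}{146336} \approx -6.8336 \cdot 10^{-6}$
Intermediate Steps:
$E{\left(y,d \right)} = \frac{1}{34}$
$l = - \frac{1}{4304}$ ($l = \frac{1}{\left(-187 - 1504\right) - 2613} = \frac{1}{-1691 - 2613} = \frac{1}{-4304} = - \frac{1}{4304} \approx -0.00023234$)
$l E{\left(21,32 \right)} = \left(- \frac{1}{4304}\right) \frac{1}{34} = - \frac{1}{146336}$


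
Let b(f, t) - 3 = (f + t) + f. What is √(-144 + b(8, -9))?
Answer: I*√134 ≈ 11.576*I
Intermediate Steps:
b(f, t) = 3 + t + 2*f (b(f, t) = 3 + ((f + t) + f) = 3 + (t + 2*f) = 3 + t + 2*f)
√(-144 + b(8, -9)) = √(-144 + (3 - 9 + 2*8)) = √(-144 + (3 - 9 + 16)) = √(-144 + 10) = √(-134) = I*√134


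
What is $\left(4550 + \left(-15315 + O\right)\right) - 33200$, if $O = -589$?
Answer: $-44554$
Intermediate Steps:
$\left(4550 + \left(-15315 + O\right)\right) - 33200 = \left(4550 - 15904\right) - 33200 = -11354 - 33200 = -44554$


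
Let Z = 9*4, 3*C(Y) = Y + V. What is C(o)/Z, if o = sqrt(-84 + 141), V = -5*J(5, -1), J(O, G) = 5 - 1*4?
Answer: -5/108 + sqrt(57)/108 ≈ 0.023610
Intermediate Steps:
J(O, G) = 1 (J(O, G) = 5 - 4 = 1)
V = -5 (V = -5*1 = -5)
o = sqrt(57) ≈ 7.5498
C(Y) = -5/3 + Y/3 (C(Y) = (Y - 5)/3 = (-5 + Y)/3 = -5/3 + Y/3)
Z = 36
C(o)/Z = (-5/3 + sqrt(57)/3)/36 = (-5/3 + sqrt(57)/3)*(1/36) = -5/108 + sqrt(57)/108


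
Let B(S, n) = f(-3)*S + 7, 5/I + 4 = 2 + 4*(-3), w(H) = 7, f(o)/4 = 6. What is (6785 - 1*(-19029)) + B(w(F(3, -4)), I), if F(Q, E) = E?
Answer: 25989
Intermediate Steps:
f(o) = 24 (f(o) = 4*6 = 24)
I = -5/14 (I = 5/(-4 + (2 + 4*(-3))) = 5/(-4 + (2 - 12)) = 5/(-4 - 10) = 5/(-14) = 5*(-1/14) = -5/14 ≈ -0.35714)
B(S, n) = 7 + 24*S (B(S, n) = 24*S + 7 = 7 + 24*S)
(6785 - 1*(-19029)) + B(w(F(3, -4)), I) = (6785 - 1*(-19029)) + (7 + 24*7) = (6785 + 19029) + (7 + 168) = 25814 + 175 = 25989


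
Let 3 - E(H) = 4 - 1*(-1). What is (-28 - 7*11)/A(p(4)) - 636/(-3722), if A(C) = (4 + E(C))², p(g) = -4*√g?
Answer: -194133/7444 ≈ -26.079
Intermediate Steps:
E(H) = -2 (E(H) = 3 - (4 - 1*(-1)) = 3 - (4 + 1) = 3 - 1*5 = 3 - 5 = -2)
A(C) = 4 (A(C) = (4 - 2)² = 2² = 4)
(-28 - 7*11)/A(p(4)) - 636/(-3722) = (-28 - 7*11)/4 - 636/(-3722) = (-28 - 77)*(¼) - 636*(-1/3722) = -105*¼ + 318/1861 = -105/4 + 318/1861 = -194133/7444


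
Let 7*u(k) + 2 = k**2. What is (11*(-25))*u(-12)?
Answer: -39050/7 ≈ -5578.6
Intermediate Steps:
u(k) = -2/7 + k**2/7
(11*(-25))*u(-12) = (11*(-25))*(-2/7 + (1/7)*(-12)**2) = -275*(-2/7 + (1/7)*144) = -275*(-2/7 + 144/7) = -275*142/7 = -39050/7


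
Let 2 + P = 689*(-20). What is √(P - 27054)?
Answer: 2*I*√10209 ≈ 202.08*I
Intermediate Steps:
P = -13782 (P = -2 + 689*(-20) = -2 - 13780 = -13782)
√(P - 27054) = √(-13782 - 27054) = √(-40836) = 2*I*√10209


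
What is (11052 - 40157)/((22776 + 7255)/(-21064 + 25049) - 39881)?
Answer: 115983425/158895754 ≈ 0.72993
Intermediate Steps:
(11052 - 40157)/((22776 + 7255)/(-21064 + 25049) - 39881) = -29105/(30031/3985 - 39881) = -29105/(-158895754/3985) = -29105*(-3985/158895754) = 115983425/158895754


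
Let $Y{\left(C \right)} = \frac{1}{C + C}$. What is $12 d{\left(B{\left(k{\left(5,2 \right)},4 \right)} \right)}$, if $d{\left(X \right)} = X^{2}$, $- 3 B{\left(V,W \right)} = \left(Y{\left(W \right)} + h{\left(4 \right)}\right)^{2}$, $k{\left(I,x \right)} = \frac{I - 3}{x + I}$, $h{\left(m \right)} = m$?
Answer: $\frac{395307}{1024} \approx 386.04$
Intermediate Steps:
$Y{\left(C \right)} = \frac{1}{2 C}$
$k{\left(I,x \right)} = \frac{-3 + I}{I + x}$
$B{\left(V,W \right)} = - \frac{\left(4 + \frac{1}{2 W}\right)^{2}}{3}$ ($B{\left(V,W \right)} = - \frac{\left(\frac{1}{2 W} + 4\right)^{2}}{3} = - \frac{\left(4 + \frac{1}{2 W}\right)^{2}}{3}$)
$12 d{\left(B{\left(k{\left(5,2 \right)},4 \right)} \right)} = 12 \left(- \frac{\left(1 + 8 \cdot 4\right)^{2}}{12 \cdot 16}\right)^{2} = 12 \left(\left(- \frac{1}{12}\right) \frac{1}{16} \left(1 + 32\right)^{2}\right)^{2} = 12 \left(\left(- \frac{1}{12}\right) \frac{1}{16} \cdot 33^{2}\right)^{2} = 12 \left(\left(- \frac{1}{12}\right) \frac{1}{16} \cdot 1089\right)^{2} = 12 \left(- \frac{363}{64}\right)^{2} = 12 \cdot \frac{131769}{4096} = \frac{395307}{1024}$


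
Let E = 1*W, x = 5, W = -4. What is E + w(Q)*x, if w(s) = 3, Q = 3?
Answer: 11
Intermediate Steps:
E = -4 (E = 1*(-4) = -4)
E + w(Q)*x = -4 + 3*5 = -4 + 15 = 11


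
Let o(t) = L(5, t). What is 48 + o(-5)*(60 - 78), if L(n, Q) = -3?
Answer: 102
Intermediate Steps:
o(t) = -3
48 + o(-5)*(60 - 78) = 48 - 3*(60 - 78) = 48 - 3*(-18) = 48 + 54 = 102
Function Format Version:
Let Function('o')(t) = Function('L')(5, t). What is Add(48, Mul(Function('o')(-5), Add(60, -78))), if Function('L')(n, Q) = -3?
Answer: 102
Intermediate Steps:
Function('o')(t) = -3
Add(48, Mul(Function('o')(-5), Add(60, -78))) = Add(48, Mul(-3, Add(60, -78))) = Add(48, Mul(-3, -18)) = Add(48, 54) = 102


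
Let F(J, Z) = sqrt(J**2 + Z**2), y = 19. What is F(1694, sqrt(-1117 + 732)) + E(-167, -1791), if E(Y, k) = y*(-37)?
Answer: -703 + sqrt(2869251) ≈ 990.89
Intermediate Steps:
E(Y, k) = -703 (E(Y, k) = 19*(-37) = -703)
F(1694, sqrt(-1117 + 732)) + E(-167, -1791) = sqrt(1694**2 + (sqrt(-1117 + 732))**2) - 703 = sqrt(2869636 + (sqrt(-385))**2) - 703 = sqrt(2869636 + (I*sqrt(385))**2) - 703 = sqrt(2869636 - 385) - 703 = sqrt(2869251) - 703 = -703 + sqrt(2869251)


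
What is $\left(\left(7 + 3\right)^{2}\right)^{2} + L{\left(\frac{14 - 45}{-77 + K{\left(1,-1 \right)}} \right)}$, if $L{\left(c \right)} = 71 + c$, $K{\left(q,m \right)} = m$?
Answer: $\frac{785569}{78} \approx 10071.0$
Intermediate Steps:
$\left(\left(7 + 3\right)^{2}\right)^{2} + L{\left(\frac{14 - 45}{-77 + K{\left(1,-1 \right)}} \right)} = \left(\left(7 + 3\right)^{2}\right)^{2} + \left(71 + \frac{14 - 45}{-77 - 1}\right) = \left(10^{2}\right)^{2} + \left(71 - \frac{31}{-78}\right) = 100^{2} + \left(71 - - \frac{31}{78}\right) = 10000 + \left(71 + \frac{31}{78}\right) = 10000 + \frac{5569}{78} = \frac{785569}{78}$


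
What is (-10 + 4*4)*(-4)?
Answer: -24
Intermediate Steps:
(-10 + 4*4)*(-4) = (-10 + 16)*(-4) = 6*(-4) = -24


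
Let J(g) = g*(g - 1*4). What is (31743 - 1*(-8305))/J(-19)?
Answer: 40048/437 ≈ 91.643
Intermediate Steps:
J(g) = g*(-4 + g) (J(g) = g*(g - 4) = g*(-4 + g))
(31743 - 1*(-8305))/J(-19) = (31743 - 1*(-8305))/((-19*(-4 - 19))) = (31743 + 8305)/((-19*(-23))) = 40048/437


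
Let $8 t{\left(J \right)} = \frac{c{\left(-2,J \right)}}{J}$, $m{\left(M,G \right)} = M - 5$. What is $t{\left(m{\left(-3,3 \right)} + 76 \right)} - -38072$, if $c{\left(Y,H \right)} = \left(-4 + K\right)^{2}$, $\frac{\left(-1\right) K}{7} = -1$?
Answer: $\frac{20711177}{544} \approx 38072.0$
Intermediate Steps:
$K = 7$ ($K = \left(-7\right) \left(-1\right) = 7$)
$m{\left(M,G \right)} = -5 + M$
$c{\left(Y,H \right)} = 9$ ($c{\left(Y,H \right)} = \left(-4 + 7\right)^{2} = 3^{2} = 9$)
$t{\left(J \right)} = \frac{9}{8 J}$ ($t{\left(J \right)} = \frac{9 \frac{1}{J}}{8} = \frac{9}{8 J}$)
$t{\left(m{\left(-3,3 \right)} + 76 \right)} - -38072 = \frac{9}{8 \left(\left(-5 - 3\right) + 76\right)} - -38072 = \frac{9}{8 \left(-8 + 76\right)} + 38072 = \frac{9}{8 \cdot 68} + 38072 = \frac{9}{8} \cdot \frac{1}{68} + 38072 = \frac{9}{544} + 38072 = \frac{20711177}{544}$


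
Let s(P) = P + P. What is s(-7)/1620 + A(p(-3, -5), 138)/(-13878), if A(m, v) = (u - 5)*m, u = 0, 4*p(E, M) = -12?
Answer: -1012/104085 ≈ -0.0097228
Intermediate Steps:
p(E, M) = -3 (p(E, M) = (¼)*(-12) = -3)
s(P) = 2*P
A(m, v) = -5*m (A(m, v) = (0 - 5)*m = -5*m)
s(-7)/1620 + A(p(-3, -5), 138)/(-13878) = (2*(-7))/1620 - 5*(-3)/(-13878) = -14*1/1620 + 15*(-1/13878) = -7/810 - 5/4626 = -1012/104085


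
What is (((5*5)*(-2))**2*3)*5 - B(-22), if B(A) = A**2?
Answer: 37016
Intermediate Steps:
(((5*5)*(-2))**2*3)*5 - B(-22) = (((5*5)*(-2))**2*3)*5 - 1*(-22)**2 = ((25*(-2))**2*3)*5 - 1*484 = ((-50)**2*3)*5 - 484 = (2500*3)*5 - 484 = 7500*5 - 484 = 37500 - 484 = 37016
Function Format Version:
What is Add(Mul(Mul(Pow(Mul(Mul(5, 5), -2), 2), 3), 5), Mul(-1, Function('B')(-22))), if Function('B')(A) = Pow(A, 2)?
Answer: 37016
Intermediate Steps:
Add(Mul(Mul(Pow(Mul(Mul(5, 5), -2), 2), 3), 5), Mul(-1, Function('B')(-22))) = Add(Mul(Mul(Pow(Mul(Mul(5, 5), -2), 2), 3), 5), Mul(-1, Pow(-22, 2))) = Add(Mul(Mul(Pow(Mul(25, -2), 2), 3), 5), Mul(-1, 484)) = Add(Mul(Mul(Pow(-50, 2), 3), 5), -484) = Add(Mul(Mul(2500, 3), 5), -484) = Add(Mul(7500, 5), -484) = Add(37500, -484) = 37016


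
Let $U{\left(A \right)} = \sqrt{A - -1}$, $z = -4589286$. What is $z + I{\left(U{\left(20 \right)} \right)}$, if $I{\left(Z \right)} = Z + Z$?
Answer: $-4589286 + 2 \sqrt{21} \approx -4.5893 \cdot 10^{6}$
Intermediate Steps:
$U{\left(A \right)} = \sqrt{1 + A}$ ($U{\left(A \right)} = \sqrt{A + \left(-5 + 6\right)} = \sqrt{A + 1} = \sqrt{1 + A}$)
$I{\left(Z \right)} = 2 Z$
$z + I{\left(U{\left(20 \right)} \right)} = -4589286 + 2 \sqrt{1 + 20} = -4589286 + 2 \sqrt{21}$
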